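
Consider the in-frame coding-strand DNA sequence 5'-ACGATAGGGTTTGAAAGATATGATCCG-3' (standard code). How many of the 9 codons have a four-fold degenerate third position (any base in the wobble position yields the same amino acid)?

3

Codon 1 ACG (Thr): third position 4-fold.
Codon 2 ATA (Ile): third position 3-fold.
Codon 3 GGG (Gly): third position 4-fold.
Codon 4 TTT (Phe): third position 2-fold.
Codon 5 GAA (Glu): third position 2-fold.
Codon 6 AGA (Arg): third position 2-fold.
Codon 7 TAT (Tyr): third position 2-fold.
Codon 8 GAT (Asp): third position 2-fold.
Codon 9 CCG (Pro): third position 4-fold.
Four-fold degenerate third positions: 3.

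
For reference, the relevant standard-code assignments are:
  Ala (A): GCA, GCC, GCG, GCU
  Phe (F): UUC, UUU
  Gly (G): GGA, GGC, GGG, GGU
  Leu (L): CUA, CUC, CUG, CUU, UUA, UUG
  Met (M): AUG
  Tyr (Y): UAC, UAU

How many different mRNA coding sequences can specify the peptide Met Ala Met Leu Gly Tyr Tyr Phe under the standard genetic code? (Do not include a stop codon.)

768

Met: 1 codon.
Ala: 4 codons.
Met: 1 codon.
Leu: 6 codons.
Gly: 4 codons.
Tyr: 2 codons.
Tyr: 2 codons.
Phe: 2 codons.
1 × 4 × 1 × 6 × 4 × 2 × 2 × 2 = 768.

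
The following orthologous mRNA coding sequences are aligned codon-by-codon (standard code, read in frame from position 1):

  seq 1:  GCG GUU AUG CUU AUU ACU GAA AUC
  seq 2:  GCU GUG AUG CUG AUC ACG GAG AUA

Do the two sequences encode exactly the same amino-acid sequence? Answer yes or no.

Codon 1: GCG Ala / GCU Ala — synonymous.
Codon 2: GUU Val / GUG Val — synonymous.
Codon 3: AUG Met / AUG Met — identical.
Codon 4: CUU Leu / CUG Leu — synonymous.
Codon 5: AUU Ile / AUC Ile — synonymous.
Codon 6: ACU Thr / ACG Thr — synonymous.
Codon 7: GAA Glu / GAG Glu — synonymous.
Codon 8: AUC Ile / AUA Ile — synonymous.
Nonsynonymous differences: 0 → same protein.

yes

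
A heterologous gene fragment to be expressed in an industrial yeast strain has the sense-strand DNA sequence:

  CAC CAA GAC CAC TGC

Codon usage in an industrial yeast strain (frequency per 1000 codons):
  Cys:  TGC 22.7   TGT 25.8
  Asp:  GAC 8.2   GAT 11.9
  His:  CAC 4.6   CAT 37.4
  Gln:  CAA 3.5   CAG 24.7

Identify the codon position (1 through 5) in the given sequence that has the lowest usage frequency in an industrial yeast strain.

2

Codon 1 CAC (His): 4.6 per 1000.
Codon 2 CAA (Gln): 3.5 per 1000.
Codon 3 GAC (Asp): 8.2 per 1000.
Codon 4 CAC (His): 4.6 per 1000.
Codon 5 TGC (Cys): 22.7 per 1000.
Lowest frequency is 3.5 at codon 2.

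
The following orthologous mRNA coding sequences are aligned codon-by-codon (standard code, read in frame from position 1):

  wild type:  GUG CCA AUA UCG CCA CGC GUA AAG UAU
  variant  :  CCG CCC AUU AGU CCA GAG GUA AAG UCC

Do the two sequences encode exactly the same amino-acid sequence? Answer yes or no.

Codon 1: GUG Val / CCG Pro — nonsynonymous.
Codon 2: CCA Pro / CCC Pro — synonymous.
Codon 3: AUA Ile / AUU Ile — synonymous.
Codon 4: UCG Ser / AGU Ser — synonymous.
Codon 5: CCA Pro / CCA Pro — identical.
Codon 6: CGC Arg / GAG Glu — nonsynonymous.
Codon 7: GUA Val / GUA Val — identical.
Codon 8: AAG Lys / AAG Lys — identical.
Codon 9: UAU Tyr / UCC Ser — nonsynonymous.
Nonsynonymous differences: 3 → different protein.

no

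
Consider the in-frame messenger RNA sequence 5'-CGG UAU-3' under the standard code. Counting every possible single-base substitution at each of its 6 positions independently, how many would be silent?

Codon 1 (CGG, Arg): 4 synonymous substitutions.
Codon 2 (UAU, Tyr): 1 synonymous substitution.
Total: 4 + 1 = 5.

5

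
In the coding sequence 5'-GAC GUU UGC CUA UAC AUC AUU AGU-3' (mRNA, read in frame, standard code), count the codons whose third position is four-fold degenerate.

Codon 1 GAC (Asp): third position 2-fold.
Codon 2 GUU (Val): third position 4-fold.
Codon 3 UGC (Cys): third position 2-fold.
Codon 4 CUA (Leu): third position 4-fold.
Codon 5 UAC (Tyr): third position 2-fold.
Codon 6 AUC (Ile): third position 3-fold.
Codon 7 AUU (Ile): third position 3-fold.
Codon 8 AGU (Ser): third position 2-fold.
Four-fold degenerate third positions: 2.

2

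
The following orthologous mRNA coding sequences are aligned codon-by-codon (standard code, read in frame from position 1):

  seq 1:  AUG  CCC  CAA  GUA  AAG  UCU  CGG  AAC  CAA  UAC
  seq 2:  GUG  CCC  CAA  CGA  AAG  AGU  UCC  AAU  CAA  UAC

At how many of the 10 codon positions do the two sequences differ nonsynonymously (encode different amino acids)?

3

Codon 1: AUG Met / GUG Val — nonsynonymous.
Codon 2: CCC Pro / CCC Pro — identical.
Codon 3: CAA Gln / CAA Gln — identical.
Codon 4: GUA Val / CGA Arg — nonsynonymous.
Codon 5: AAG Lys / AAG Lys — identical.
Codon 6: UCU Ser / AGU Ser — synonymous.
Codon 7: CGG Arg / UCC Ser — nonsynonymous.
Codon 8: AAC Asn / AAU Asn — synonymous.
Codon 9: CAA Gln / CAA Gln — identical.
Codon 10: UAC Tyr / UAC Tyr — identical.
Nonsynonymous differences: 3.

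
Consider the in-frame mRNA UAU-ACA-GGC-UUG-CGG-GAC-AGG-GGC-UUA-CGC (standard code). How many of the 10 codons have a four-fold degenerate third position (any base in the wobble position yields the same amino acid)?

5

Codon 1 UAU (Tyr): third position 2-fold.
Codon 2 ACA (Thr): third position 4-fold.
Codon 3 GGC (Gly): third position 4-fold.
Codon 4 UUG (Leu): third position 2-fold.
Codon 5 CGG (Arg): third position 4-fold.
Codon 6 GAC (Asp): third position 2-fold.
Codon 7 AGG (Arg): third position 2-fold.
Codon 8 GGC (Gly): third position 4-fold.
Codon 9 UUA (Leu): third position 2-fold.
Codon 10 CGC (Arg): third position 4-fold.
Four-fold degenerate third positions: 5.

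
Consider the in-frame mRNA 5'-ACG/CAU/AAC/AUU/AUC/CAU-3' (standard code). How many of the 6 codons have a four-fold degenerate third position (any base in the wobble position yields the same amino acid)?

Codon 1 ACG (Thr): third position 4-fold.
Codon 2 CAU (His): third position 2-fold.
Codon 3 AAC (Asn): third position 2-fold.
Codon 4 AUU (Ile): third position 3-fold.
Codon 5 AUC (Ile): third position 3-fold.
Codon 6 CAU (His): third position 2-fold.
Four-fold degenerate third positions: 1.

1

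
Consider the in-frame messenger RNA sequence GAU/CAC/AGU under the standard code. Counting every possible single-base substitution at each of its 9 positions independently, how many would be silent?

Codon 1 (GAU, Asp): 1 synonymous substitution.
Codon 2 (CAC, His): 1 synonymous substitution.
Codon 3 (AGU, Ser): 1 synonymous substitution.
Total: 1 + 1 + 1 = 3.

3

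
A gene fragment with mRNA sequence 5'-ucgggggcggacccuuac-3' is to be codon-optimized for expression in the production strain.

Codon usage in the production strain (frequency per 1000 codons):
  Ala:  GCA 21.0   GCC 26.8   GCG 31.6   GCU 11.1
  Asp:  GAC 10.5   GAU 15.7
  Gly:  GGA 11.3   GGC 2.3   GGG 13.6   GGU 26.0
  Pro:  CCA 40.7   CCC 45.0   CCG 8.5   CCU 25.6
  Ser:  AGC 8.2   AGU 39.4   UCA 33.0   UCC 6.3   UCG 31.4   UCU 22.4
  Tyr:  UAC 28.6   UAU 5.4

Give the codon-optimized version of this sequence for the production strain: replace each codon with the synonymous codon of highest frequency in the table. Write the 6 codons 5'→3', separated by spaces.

Codon 1 (Ser): best is AGU at 39.4.
Codon 2 (Gly): best is GGU at 26.0.
Codon 3 (Ala): best is GCG at 31.6.
Codon 4 (Asp): best is GAU at 15.7.
Codon 5 (Pro): best is CCC at 45.0.
Codon 6 (Tyr): best is UAC at 28.6.

AGU GGU GCG GAU CCC UAC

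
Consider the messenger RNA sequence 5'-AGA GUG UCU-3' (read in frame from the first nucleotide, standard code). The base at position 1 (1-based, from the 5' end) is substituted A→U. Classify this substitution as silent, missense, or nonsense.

nonsense

Position 1 falls in codon 1: AGA → Arg.
After the substitution the codon is UGA → Stop.
The new codon is a stop codon, so this is a nonsense mutation.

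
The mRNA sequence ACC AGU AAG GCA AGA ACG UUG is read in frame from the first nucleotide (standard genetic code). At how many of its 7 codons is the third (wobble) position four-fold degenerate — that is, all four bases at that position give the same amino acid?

3

Codon 1 ACC (Thr): third position 4-fold.
Codon 2 AGU (Ser): third position 2-fold.
Codon 3 AAG (Lys): third position 2-fold.
Codon 4 GCA (Ala): third position 4-fold.
Codon 5 AGA (Arg): third position 2-fold.
Codon 6 ACG (Thr): third position 4-fold.
Codon 7 UUG (Leu): third position 2-fold.
Four-fold degenerate third positions: 3.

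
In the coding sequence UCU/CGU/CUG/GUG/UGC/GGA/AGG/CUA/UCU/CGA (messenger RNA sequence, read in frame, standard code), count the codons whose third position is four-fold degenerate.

Codon 1 UCU (Ser): third position 4-fold.
Codon 2 CGU (Arg): third position 4-fold.
Codon 3 CUG (Leu): third position 4-fold.
Codon 4 GUG (Val): third position 4-fold.
Codon 5 UGC (Cys): third position 2-fold.
Codon 6 GGA (Gly): third position 4-fold.
Codon 7 AGG (Arg): third position 2-fold.
Codon 8 CUA (Leu): third position 4-fold.
Codon 9 UCU (Ser): third position 4-fold.
Codon 10 CGA (Arg): third position 4-fold.
Four-fold degenerate third positions: 8.

8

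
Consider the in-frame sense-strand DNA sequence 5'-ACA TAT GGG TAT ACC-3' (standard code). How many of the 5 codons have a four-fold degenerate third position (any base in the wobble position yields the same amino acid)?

3

Codon 1 ACA (Thr): third position 4-fold.
Codon 2 TAT (Tyr): third position 2-fold.
Codon 3 GGG (Gly): third position 4-fold.
Codon 4 TAT (Tyr): third position 2-fold.
Codon 5 ACC (Thr): third position 4-fold.
Four-fold degenerate third positions: 3.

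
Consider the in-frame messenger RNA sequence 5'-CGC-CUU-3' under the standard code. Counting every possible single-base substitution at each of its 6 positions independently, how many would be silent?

6

Codon 1 (CGC, Arg): 3 synonymous substitutions.
Codon 2 (CUU, Leu): 3 synonymous substitutions.
Total: 3 + 3 = 6.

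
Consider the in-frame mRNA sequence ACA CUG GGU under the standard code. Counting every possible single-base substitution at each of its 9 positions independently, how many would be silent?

10

Codon 1 (ACA, Thr): 3 synonymous substitutions.
Codon 2 (CUG, Leu): 4 synonymous substitutions.
Codon 3 (GGU, Gly): 3 synonymous substitutions.
Total: 3 + 4 + 3 = 10.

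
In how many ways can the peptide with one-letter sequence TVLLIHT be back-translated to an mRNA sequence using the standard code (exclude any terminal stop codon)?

Thr: 4 codons.
Val: 4 codons.
Leu: 6 codons.
Leu: 6 codons.
Ile: 3 codons.
His: 2 codons.
Thr: 4 codons.
4 × 4 × 6 × 6 × 3 × 2 × 4 = 13824.

13824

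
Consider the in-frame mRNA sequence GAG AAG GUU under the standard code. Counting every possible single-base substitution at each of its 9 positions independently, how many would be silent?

Codon 1 (GAG, Glu): 1 synonymous substitution.
Codon 2 (AAG, Lys): 1 synonymous substitution.
Codon 3 (GUU, Val): 3 synonymous substitutions.
Total: 1 + 1 + 3 = 5.

5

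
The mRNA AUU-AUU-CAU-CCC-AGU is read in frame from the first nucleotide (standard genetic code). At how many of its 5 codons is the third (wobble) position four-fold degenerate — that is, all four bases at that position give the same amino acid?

Codon 1 AUU (Ile): third position 3-fold.
Codon 2 AUU (Ile): third position 3-fold.
Codon 3 CAU (His): third position 2-fold.
Codon 4 CCC (Pro): third position 4-fold.
Codon 5 AGU (Ser): third position 2-fold.
Four-fold degenerate third positions: 1.

1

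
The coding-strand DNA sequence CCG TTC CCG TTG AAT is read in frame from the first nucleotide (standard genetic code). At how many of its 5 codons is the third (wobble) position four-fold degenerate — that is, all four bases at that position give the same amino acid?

2

Codon 1 CCG (Pro): third position 4-fold.
Codon 2 TTC (Phe): third position 2-fold.
Codon 3 CCG (Pro): third position 4-fold.
Codon 4 TTG (Leu): third position 2-fold.
Codon 5 AAT (Asn): third position 2-fold.
Four-fold degenerate third positions: 2.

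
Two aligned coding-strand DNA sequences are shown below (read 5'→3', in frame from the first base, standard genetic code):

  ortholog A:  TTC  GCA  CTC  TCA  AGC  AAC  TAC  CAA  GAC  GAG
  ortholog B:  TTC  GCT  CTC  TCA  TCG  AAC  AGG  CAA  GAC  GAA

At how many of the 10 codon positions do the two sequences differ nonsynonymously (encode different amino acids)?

1

Codon 1: TTC Phe / TTC Phe — identical.
Codon 2: GCA Ala / GCT Ala — synonymous.
Codon 3: CTC Leu / CTC Leu — identical.
Codon 4: TCA Ser / TCA Ser — identical.
Codon 5: AGC Ser / TCG Ser — synonymous.
Codon 6: AAC Asn / AAC Asn — identical.
Codon 7: TAC Tyr / AGG Arg — nonsynonymous.
Codon 8: CAA Gln / CAA Gln — identical.
Codon 9: GAC Asp / GAC Asp — identical.
Codon 10: GAG Glu / GAA Glu — synonymous.
Nonsynonymous differences: 1.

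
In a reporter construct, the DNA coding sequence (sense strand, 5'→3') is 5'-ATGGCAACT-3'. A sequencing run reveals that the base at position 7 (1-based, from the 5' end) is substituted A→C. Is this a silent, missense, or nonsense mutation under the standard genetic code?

missense

Position 7 falls in codon 3: ACT → Thr.
After the substitution the codon is CCT → Pro.
Thr ≠ Pro, so this is a missense mutation.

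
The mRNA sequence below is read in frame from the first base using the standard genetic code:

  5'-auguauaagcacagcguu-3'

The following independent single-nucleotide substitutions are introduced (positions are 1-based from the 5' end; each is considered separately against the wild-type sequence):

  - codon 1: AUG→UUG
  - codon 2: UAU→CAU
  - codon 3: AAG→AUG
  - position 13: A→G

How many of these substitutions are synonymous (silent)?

0

Codon 1: AUG (Met) → UUG (Leu) — missense.
Codon 2: UAU (Tyr) → CAU (His) — missense.
Codon 3: AAG (Lys) → AUG (Met) — missense.
Codon 5: AGC (Ser) → GGC (Gly) — missense.
Synonymous: 0 of 4.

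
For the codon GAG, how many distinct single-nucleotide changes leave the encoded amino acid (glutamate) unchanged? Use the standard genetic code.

Position 1: none → 0 synonymous.
Position 2: none → 0 synonymous.
Position 3: GAA → 1 synonymous.
Total: 0 + 0 + 1 = 1.

1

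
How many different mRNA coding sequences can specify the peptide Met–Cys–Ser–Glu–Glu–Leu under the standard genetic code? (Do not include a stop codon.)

288

Met: 1 codon.
Cys: 2 codons.
Ser: 6 codons.
Glu: 2 codons.
Glu: 2 codons.
Leu: 6 codons.
1 × 2 × 6 × 2 × 2 × 6 = 288.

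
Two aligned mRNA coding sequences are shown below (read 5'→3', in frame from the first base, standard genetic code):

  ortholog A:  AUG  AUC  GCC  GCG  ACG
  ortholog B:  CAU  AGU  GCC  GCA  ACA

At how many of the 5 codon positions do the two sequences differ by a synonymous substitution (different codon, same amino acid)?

2

Codon 1: AUG Met / CAU His — nonsynonymous.
Codon 2: AUC Ile / AGU Ser — nonsynonymous.
Codon 3: GCC Ala / GCC Ala — identical.
Codon 4: GCG Ala / GCA Ala — synonymous.
Codon 5: ACG Thr / ACA Thr — synonymous.
Synonymous differences: 2.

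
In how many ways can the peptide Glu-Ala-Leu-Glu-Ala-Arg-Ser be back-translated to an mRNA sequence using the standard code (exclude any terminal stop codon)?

Glu: 2 codons.
Ala: 4 codons.
Leu: 6 codons.
Glu: 2 codons.
Ala: 4 codons.
Arg: 6 codons.
Ser: 6 codons.
2 × 4 × 6 × 2 × 4 × 6 × 6 = 13824.

13824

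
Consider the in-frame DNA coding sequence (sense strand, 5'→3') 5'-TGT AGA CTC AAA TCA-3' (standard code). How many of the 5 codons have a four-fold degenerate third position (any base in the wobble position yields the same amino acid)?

Codon 1 TGT (Cys): third position 2-fold.
Codon 2 AGA (Arg): third position 2-fold.
Codon 3 CTC (Leu): third position 4-fold.
Codon 4 AAA (Lys): third position 2-fold.
Codon 5 TCA (Ser): third position 4-fold.
Four-fold degenerate third positions: 2.

2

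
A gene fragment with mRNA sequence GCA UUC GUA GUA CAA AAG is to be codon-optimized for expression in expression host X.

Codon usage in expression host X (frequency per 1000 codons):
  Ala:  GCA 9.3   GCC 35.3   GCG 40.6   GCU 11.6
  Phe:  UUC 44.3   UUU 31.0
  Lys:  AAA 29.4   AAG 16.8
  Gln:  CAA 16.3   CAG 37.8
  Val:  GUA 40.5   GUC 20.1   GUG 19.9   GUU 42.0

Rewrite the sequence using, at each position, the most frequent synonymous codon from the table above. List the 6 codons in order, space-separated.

GCG UUC GUU GUU CAG AAA

Codon 1 (Ala): best is GCG at 40.6.
Codon 2 (Phe): best is UUC at 44.3.
Codon 3 (Val): best is GUU at 42.0.
Codon 4 (Val): best is GUU at 42.0.
Codon 5 (Gln): best is CAG at 37.8.
Codon 6 (Lys): best is AAA at 29.4.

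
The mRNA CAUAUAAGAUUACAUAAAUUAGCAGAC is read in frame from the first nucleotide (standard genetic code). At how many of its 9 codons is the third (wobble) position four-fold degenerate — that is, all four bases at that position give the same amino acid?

1

Codon 1 CAU (His): third position 2-fold.
Codon 2 AUA (Ile): third position 3-fold.
Codon 3 AGA (Arg): third position 2-fold.
Codon 4 UUA (Leu): third position 2-fold.
Codon 5 CAU (His): third position 2-fold.
Codon 6 AAA (Lys): third position 2-fold.
Codon 7 UUA (Leu): third position 2-fold.
Codon 8 GCA (Ala): third position 4-fold.
Codon 9 GAC (Asp): third position 2-fold.
Four-fold degenerate third positions: 1.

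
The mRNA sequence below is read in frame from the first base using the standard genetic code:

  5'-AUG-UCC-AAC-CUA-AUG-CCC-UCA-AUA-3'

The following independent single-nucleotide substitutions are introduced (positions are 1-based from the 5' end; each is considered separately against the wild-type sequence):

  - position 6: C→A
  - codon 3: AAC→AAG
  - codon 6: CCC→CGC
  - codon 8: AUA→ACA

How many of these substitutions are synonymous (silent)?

1

Codon 2: UCC (Ser) → UCA (Ser) — synonymous.
Codon 3: AAC (Asn) → AAG (Lys) — missense.
Codon 6: CCC (Pro) → CGC (Arg) — missense.
Codon 8: AUA (Ile) → ACA (Thr) — missense.
Synonymous: 1 of 4.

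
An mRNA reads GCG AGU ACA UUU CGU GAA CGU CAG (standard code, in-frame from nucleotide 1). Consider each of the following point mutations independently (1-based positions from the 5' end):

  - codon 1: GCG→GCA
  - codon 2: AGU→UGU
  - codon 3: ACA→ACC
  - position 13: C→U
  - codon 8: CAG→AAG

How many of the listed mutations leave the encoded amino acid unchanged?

2

Codon 1: GCG (Ala) → GCA (Ala) — synonymous.
Codon 2: AGU (Ser) → UGU (Cys) — missense.
Codon 3: ACA (Thr) → ACC (Thr) — synonymous.
Codon 5: CGU (Arg) → UGU (Cys) — missense.
Codon 8: CAG (Gln) → AAG (Lys) — missense.
Synonymous: 2 of 5.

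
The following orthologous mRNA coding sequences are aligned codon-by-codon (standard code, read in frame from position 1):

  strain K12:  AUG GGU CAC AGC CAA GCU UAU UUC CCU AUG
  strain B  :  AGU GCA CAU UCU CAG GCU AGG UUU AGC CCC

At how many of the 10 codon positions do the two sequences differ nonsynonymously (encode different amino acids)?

5

Codon 1: AUG Met / AGU Ser — nonsynonymous.
Codon 2: GGU Gly / GCA Ala — nonsynonymous.
Codon 3: CAC His / CAU His — synonymous.
Codon 4: AGC Ser / UCU Ser — synonymous.
Codon 5: CAA Gln / CAG Gln — synonymous.
Codon 6: GCU Ala / GCU Ala — identical.
Codon 7: UAU Tyr / AGG Arg — nonsynonymous.
Codon 8: UUC Phe / UUU Phe — synonymous.
Codon 9: CCU Pro / AGC Ser — nonsynonymous.
Codon 10: AUG Met / CCC Pro — nonsynonymous.
Nonsynonymous differences: 5.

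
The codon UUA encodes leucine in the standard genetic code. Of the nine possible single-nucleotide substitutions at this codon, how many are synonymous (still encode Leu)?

Position 1: CUA → 1 synonymous.
Position 2: none → 0 synonymous.
Position 3: UUG → 1 synonymous.
Total: 1 + 0 + 1 = 2.

2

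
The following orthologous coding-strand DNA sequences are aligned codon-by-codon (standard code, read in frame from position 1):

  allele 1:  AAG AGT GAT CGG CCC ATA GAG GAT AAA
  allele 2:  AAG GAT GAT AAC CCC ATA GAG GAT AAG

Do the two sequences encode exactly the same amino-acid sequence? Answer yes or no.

no

Codon 1: AAG Lys / AAG Lys — identical.
Codon 2: AGT Ser / GAT Asp — nonsynonymous.
Codon 3: GAT Asp / GAT Asp — identical.
Codon 4: CGG Arg / AAC Asn — nonsynonymous.
Codon 5: CCC Pro / CCC Pro — identical.
Codon 6: ATA Ile / ATA Ile — identical.
Codon 7: GAG Glu / GAG Glu — identical.
Codon 8: GAT Asp / GAT Asp — identical.
Codon 9: AAA Lys / AAG Lys — synonymous.
Nonsynonymous differences: 2 → different protein.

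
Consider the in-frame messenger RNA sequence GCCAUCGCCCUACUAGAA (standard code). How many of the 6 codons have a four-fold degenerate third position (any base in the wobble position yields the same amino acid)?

Codon 1 GCC (Ala): third position 4-fold.
Codon 2 AUC (Ile): third position 3-fold.
Codon 3 GCC (Ala): third position 4-fold.
Codon 4 CUA (Leu): third position 4-fold.
Codon 5 CUA (Leu): third position 4-fold.
Codon 6 GAA (Glu): third position 2-fold.
Four-fold degenerate third positions: 4.

4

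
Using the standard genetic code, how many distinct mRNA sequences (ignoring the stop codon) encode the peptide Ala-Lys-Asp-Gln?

Ala: 4 codons.
Lys: 2 codons.
Asp: 2 codons.
Gln: 2 codons.
4 × 2 × 2 × 2 = 32.

32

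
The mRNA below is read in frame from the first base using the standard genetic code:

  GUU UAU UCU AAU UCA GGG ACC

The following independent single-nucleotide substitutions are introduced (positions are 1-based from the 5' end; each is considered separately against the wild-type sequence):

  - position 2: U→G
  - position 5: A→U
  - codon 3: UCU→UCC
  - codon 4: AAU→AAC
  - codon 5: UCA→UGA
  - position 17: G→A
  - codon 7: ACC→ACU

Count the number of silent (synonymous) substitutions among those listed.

3

Codon 1: GUU (Val) → GGU (Gly) — missense.
Codon 2: UAU (Tyr) → UUU (Phe) — missense.
Codon 3: UCU (Ser) → UCC (Ser) — synonymous.
Codon 4: AAU (Asn) → AAC (Asn) — synonymous.
Codon 5: UCA (Ser) → UGA (Stop) — nonsense.
Codon 6: GGG (Gly) → GAG (Glu) — missense.
Codon 7: ACC (Thr) → ACU (Thr) — synonymous.
Synonymous: 3 of 7.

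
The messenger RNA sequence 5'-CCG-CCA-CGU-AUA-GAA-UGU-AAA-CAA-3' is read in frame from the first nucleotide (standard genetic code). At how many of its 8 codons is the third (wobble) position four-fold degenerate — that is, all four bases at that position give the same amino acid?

3

Codon 1 CCG (Pro): third position 4-fold.
Codon 2 CCA (Pro): third position 4-fold.
Codon 3 CGU (Arg): third position 4-fold.
Codon 4 AUA (Ile): third position 3-fold.
Codon 5 GAA (Glu): third position 2-fold.
Codon 6 UGU (Cys): third position 2-fold.
Codon 7 AAA (Lys): third position 2-fold.
Codon 8 CAA (Gln): third position 2-fold.
Four-fold degenerate third positions: 3.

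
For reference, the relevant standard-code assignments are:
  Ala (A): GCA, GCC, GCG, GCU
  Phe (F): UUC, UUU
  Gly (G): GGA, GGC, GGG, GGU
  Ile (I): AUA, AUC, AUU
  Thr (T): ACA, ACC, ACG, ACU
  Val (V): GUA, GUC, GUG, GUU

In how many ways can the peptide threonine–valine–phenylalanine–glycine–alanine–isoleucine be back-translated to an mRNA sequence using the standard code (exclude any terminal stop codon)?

Thr: 4 codons.
Val: 4 codons.
Phe: 2 codons.
Gly: 4 codons.
Ala: 4 codons.
Ile: 3 codons.
4 × 4 × 2 × 4 × 4 × 3 = 1536.

1536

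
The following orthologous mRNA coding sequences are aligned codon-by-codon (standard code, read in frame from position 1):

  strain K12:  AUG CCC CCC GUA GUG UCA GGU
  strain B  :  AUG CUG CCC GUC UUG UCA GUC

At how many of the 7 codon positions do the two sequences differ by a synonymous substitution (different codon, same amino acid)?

1

Codon 1: AUG Met / AUG Met — identical.
Codon 2: CCC Pro / CUG Leu — nonsynonymous.
Codon 3: CCC Pro / CCC Pro — identical.
Codon 4: GUA Val / GUC Val — synonymous.
Codon 5: GUG Val / UUG Leu — nonsynonymous.
Codon 6: UCA Ser / UCA Ser — identical.
Codon 7: GGU Gly / GUC Val — nonsynonymous.
Synonymous differences: 1.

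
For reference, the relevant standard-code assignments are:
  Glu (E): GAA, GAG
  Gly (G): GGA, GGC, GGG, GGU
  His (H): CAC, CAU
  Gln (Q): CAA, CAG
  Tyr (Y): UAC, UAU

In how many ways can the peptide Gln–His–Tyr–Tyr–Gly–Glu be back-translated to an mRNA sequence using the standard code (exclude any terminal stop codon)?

128

Gln: 2 codons.
His: 2 codons.
Tyr: 2 codons.
Tyr: 2 codons.
Gly: 4 codons.
Glu: 2 codons.
2 × 2 × 2 × 2 × 4 × 2 = 128.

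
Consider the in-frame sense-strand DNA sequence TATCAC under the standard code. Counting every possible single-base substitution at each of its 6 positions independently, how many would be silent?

2

Codon 1 (TAT, Tyr): 1 synonymous substitution.
Codon 2 (CAC, His): 1 synonymous substitution.
Total: 1 + 1 = 2.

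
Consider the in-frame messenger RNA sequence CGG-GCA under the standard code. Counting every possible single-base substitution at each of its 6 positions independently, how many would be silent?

Codon 1 (CGG, Arg): 4 synonymous substitutions.
Codon 2 (GCA, Ala): 3 synonymous substitutions.
Total: 4 + 3 = 7.

7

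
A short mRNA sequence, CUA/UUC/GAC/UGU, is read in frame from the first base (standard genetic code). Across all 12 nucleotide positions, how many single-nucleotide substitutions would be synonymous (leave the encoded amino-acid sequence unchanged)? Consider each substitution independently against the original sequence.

7

Codon 1 (CUA, Leu): 4 synonymous substitutions.
Codon 2 (UUC, Phe): 1 synonymous substitution.
Codon 3 (GAC, Asp): 1 synonymous substitution.
Codon 4 (UGU, Cys): 1 synonymous substitution.
Total: 4 + 1 + 1 + 1 = 7.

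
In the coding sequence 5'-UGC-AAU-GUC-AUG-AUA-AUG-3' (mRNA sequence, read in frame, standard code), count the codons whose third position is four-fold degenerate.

1

Codon 1 UGC (Cys): third position 2-fold.
Codon 2 AAU (Asn): third position 2-fold.
Codon 3 GUC (Val): third position 4-fold.
Codon 4 AUG (Met): third position 1-fold.
Codon 5 AUA (Ile): third position 3-fold.
Codon 6 AUG (Met): third position 1-fold.
Four-fold degenerate third positions: 1.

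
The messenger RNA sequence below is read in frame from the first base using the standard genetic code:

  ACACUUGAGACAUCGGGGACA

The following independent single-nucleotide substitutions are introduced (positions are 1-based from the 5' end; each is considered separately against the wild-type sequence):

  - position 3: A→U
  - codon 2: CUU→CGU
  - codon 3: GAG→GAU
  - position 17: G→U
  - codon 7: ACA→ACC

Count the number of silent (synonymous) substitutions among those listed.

2

Codon 1: ACA (Thr) → ACU (Thr) — synonymous.
Codon 2: CUU (Leu) → CGU (Arg) — missense.
Codon 3: GAG (Glu) → GAU (Asp) — missense.
Codon 6: GGG (Gly) → GUG (Val) — missense.
Codon 7: ACA (Thr) → ACC (Thr) — synonymous.
Synonymous: 2 of 5.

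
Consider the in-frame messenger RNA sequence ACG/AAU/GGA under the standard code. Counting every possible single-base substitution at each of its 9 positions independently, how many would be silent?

Codon 1 (ACG, Thr): 3 synonymous substitutions.
Codon 2 (AAU, Asn): 1 synonymous substitution.
Codon 3 (GGA, Gly): 3 synonymous substitutions.
Total: 3 + 1 + 3 = 7.

7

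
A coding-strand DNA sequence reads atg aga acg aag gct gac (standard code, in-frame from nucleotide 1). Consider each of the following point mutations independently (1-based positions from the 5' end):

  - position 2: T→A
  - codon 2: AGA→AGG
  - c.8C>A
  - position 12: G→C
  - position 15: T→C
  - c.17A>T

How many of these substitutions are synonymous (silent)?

Codon 1: ATG (Met) → AAG (Lys) — missense.
Codon 2: AGA (Arg) → AGG (Arg) — synonymous.
Codon 3: ACG (Thr) → AAG (Lys) — missense.
Codon 4: AAG (Lys) → AAC (Asn) — missense.
Codon 5: GCT (Ala) → GCC (Ala) — synonymous.
Codon 6: GAC (Asp) → GTC (Val) — missense.
Synonymous: 2 of 6.

2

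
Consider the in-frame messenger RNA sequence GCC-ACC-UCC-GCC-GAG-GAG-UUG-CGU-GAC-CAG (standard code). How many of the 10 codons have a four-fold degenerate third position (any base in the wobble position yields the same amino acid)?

5

Codon 1 GCC (Ala): third position 4-fold.
Codon 2 ACC (Thr): third position 4-fold.
Codon 3 UCC (Ser): third position 4-fold.
Codon 4 GCC (Ala): third position 4-fold.
Codon 5 GAG (Glu): third position 2-fold.
Codon 6 GAG (Glu): third position 2-fold.
Codon 7 UUG (Leu): third position 2-fold.
Codon 8 CGU (Arg): third position 4-fold.
Codon 9 GAC (Asp): third position 2-fold.
Codon 10 CAG (Gln): third position 2-fold.
Four-fold degenerate third positions: 5.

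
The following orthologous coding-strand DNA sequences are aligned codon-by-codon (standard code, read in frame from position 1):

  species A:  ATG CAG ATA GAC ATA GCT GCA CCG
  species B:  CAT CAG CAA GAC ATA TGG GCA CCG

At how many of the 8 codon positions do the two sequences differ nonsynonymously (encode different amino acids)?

Codon 1: ATG Met / CAT His — nonsynonymous.
Codon 2: CAG Gln / CAG Gln — identical.
Codon 3: ATA Ile / CAA Gln — nonsynonymous.
Codon 4: GAC Asp / GAC Asp — identical.
Codon 5: ATA Ile / ATA Ile — identical.
Codon 6: GCT Ala / TGG Trp — nonsynonymous.
Codon 7: GCA Ala / GCA Ala — identical.
Codon 8: CCG Pro / CCG Pro — identical.
Nonsynonymous differences: 3.

3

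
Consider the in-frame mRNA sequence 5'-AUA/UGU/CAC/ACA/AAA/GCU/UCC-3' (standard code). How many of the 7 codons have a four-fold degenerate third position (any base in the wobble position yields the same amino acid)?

Codon 1 AUA (Ile): third position 3-fold.
Codon 2 UGU (Cys): third position 2-fold.
Codon 3 CAC (His): third position 2-fold.
Codon 4 ACA (Thr): third position 4-fold.
Codon 5 AAA (Lys): third position 2-fold.
Codon 6 GCU (Ala): third position 4-fold.
Codon 7 UCC (Ser): third position 4-fold.
Four-fold degenerate third positions: 3.

3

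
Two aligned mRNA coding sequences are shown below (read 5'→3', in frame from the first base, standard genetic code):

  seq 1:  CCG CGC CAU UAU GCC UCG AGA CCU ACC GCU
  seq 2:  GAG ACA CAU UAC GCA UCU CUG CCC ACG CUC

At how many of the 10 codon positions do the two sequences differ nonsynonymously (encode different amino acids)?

Codon 1: CCG Pro / GAG Glu — nonsynonymous.
Codon 2: CGC Arg / ACA Thr — nonsynonymous.
Codon 3: CAU His / CAU His — identical.
Codon 4: UAU Tyr / UAC Tyr — synonymous.
Codon 5: GCC Ala / GCA Ala — synonymous.
Codon 6: UCG Ser / UCU Ser — synonymous.
Codon 7: AGA Arg / CUG Leu — nonsynonymous.
Codon 8: CCU Pro / CCC Pro — synonymous.
Codon 9: ACC Thr / ACG Thr — synonymous.
Codon 10: GCU Ala / CUC Leu — nonsynonymous.
Nonsynonymous differences: 4.

4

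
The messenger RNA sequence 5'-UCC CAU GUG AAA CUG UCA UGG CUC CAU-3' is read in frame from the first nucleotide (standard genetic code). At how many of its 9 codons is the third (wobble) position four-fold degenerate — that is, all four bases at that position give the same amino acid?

Codon 1 UCC (Ser): third position 4-fold.
Codon 2 CAU (His): third position 2-fold.
Codon 3 GUG (Val): third position 4-fold.
Codon 4 AAA (Lys): third position 2-fold.
Codon 5 CUG (Leu): third position 4-fold.
Codon 6 UCA (Ser): third position 4-fold.
Codon 7 UGG (Trp): third position 1-fold.
Codon 8 CUC (Leu): third position 4-fold.
Codon 9 CAU (His): third position 2-fold.
Four-fold degenerate third positions: 5.

5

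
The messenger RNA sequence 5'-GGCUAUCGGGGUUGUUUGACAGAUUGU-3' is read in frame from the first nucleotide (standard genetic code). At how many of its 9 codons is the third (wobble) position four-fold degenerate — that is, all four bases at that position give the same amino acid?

Codon 1 GGC (Gly): third position 4-fold.
Codon 2 UAU (Tyr): third position 2-fold.
Codon 3 CGG (Arg): third position 4-fold.
Codon 4 GGU (Gly): third position 4-fold.
Codon 5 UGU (Cys): third position 2-fold.
Codon 6 UUG (Leu): third position 2-fold.
Codon 7 ACA (Thr): third position 4-fold.
Codon 8 GAU (Asp): third position 2-fold.
Codon 9 UGU (Cys): third position 2-fold.
Four-fold degenerate third positions: 4.

4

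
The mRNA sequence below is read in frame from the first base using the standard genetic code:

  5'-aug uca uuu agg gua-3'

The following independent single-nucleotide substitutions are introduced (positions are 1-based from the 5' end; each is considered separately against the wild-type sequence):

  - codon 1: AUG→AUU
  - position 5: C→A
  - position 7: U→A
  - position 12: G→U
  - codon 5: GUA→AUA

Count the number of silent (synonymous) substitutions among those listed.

0

Codon 1: AUG (Met) → AUU (Ile) — missense.
Codon 2: UCA (Ser) → UAA (Stop) — nonsense.
Codon 3: UUU (Phe) → AUU (Ile) — missense.
Codon 4: AGG (Arg) → AGU (Ser) — missense.
Codon 5: GUA (Val) → AUA (Ile) — missense.
Synonymous: 0 of 5.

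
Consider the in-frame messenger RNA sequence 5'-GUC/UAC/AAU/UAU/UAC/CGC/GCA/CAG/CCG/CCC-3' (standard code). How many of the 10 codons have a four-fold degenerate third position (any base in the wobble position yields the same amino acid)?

5

Codon 1 GUC (Val): third position 4-fold.
Codon 2 UAC (Tyr): third position 2-fold.
Codon 3 AAU (Asn): third position 2-fold.
Codon 4 UAU (Tyr): third position 2-fold.
Codon 5 UAC (Tyr): third position 2-fold.
Codon 6 CGC (Arg): third position 4-fold.
Codon 7 GCA (Ala): third position 4-fold.
Codon 8 CAG (Gln): third position 2-fold.
Codon 9 CCG (Pro): third position 4-fold.
Codon 10 CCC (Pro): third position 4-fold.
Four-fold degenerate third positions: 5.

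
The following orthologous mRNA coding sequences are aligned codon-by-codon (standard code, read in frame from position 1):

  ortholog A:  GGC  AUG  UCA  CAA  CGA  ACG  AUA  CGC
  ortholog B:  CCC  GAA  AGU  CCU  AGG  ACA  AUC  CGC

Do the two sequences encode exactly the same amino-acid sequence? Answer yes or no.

no

Codon 1: GGC Gly / CCC Pro — nonsynonymous.
Codon 2: AUG Met / GAA Glu — nonsynonymous.
Codon 3: UCA Ser / AGU Ser — synonymous.
Codon 4: CAA Gln / CCU Pro — nonsynonymous.
Codon 5: CGA Arg / AGG Arg — synonymous.
Codon 6: ACG Thr / ACA Thr — synonymous.
Codon 7: AUA Ile / AUC Ile — synonymous.
Codon 8: CGC Arg / CGC Arg — identical.
Nonsynonymous differences: 3 → different protein.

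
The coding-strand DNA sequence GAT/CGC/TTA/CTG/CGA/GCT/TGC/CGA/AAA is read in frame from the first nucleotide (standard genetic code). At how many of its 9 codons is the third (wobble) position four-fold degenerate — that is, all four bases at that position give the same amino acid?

5

Codon 1 GAT (Asp): third position 2-fold.
Codon 2 CGC (Arg): third position 4-fold.
Codon 3 TTA (Leu): third position 2-fold.
Codon 4 CTG (Leu): third position 4-fold.
Codon 5 CGA (Arg): third position 4-fold.
Codon 6 GCT (Ala): third position 4-fold.
Codon 7 TGC (Cys): third position 2-fold.
Codon 8 CGA (Arg): third position 4-fold.
Codon 9 AAA (Lys): third position 2-fold.
Four-fold degenerate third positions: 5.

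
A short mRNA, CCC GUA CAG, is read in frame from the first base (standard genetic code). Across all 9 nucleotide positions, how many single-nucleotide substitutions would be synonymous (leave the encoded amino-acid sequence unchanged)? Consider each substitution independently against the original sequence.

7

Codon 1 (CCC, Pro): 3 synonymous substitutions.
Codon 2 (GUA, Val): 3 synonymous substitutions.
Codon 3 (CAG, Gln): 1 synonymous substitution.
Total: 3 + 3 + 1 = 7.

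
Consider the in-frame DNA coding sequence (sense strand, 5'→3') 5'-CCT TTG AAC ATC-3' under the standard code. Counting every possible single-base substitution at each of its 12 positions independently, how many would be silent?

8

Codon 1 (CCT, Pro): 3 synonymous substitutions.
Codon 2 (TTG, Leu): 2 synonymous substitutions.
Codon 3 (AAC, Asn): 1 synonymous substitution.
Codon 4 (ATC, Ile): 2 synonymous substitutions.
Total: 3 + 2 + 1 + 2 = 8.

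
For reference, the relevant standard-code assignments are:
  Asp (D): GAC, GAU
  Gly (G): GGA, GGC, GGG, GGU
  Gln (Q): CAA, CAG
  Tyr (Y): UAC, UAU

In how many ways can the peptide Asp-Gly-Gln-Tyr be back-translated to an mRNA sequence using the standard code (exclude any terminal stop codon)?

32

Asp: 2 codons.
Gly: 4 codons.
Gln: 2 codons.
Tyr: 2 codons.
2 × 4 × 2 × 2 = 32.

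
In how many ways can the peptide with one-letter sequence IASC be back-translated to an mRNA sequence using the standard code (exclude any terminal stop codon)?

144

Ile: 3 codons.
Ala: 4 codons.
Ser: 6 codons.
Cys: 2 codons.
3 × 4 × 6 × 2 = 144.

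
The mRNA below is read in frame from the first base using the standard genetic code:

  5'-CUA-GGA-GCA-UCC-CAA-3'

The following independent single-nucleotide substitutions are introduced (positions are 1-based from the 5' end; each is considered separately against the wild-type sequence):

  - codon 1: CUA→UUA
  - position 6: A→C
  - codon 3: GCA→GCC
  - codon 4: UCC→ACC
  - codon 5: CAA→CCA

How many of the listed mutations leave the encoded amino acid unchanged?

3

Codon 1: CUA (Leu) → UUA (Leu) — synonymous.
Codon 2: GGA (Gly) → GGC (Gly) — synonymous.
Codon 3: GCA (Ala) → GCC (Ala) — synonymous.
Codon 4: UCC (Ser) → ACC (Thr) — missense.
Codon 5: CAA (Gln) → CCA (Pro) — missense.
Synonymous: 3 of 5.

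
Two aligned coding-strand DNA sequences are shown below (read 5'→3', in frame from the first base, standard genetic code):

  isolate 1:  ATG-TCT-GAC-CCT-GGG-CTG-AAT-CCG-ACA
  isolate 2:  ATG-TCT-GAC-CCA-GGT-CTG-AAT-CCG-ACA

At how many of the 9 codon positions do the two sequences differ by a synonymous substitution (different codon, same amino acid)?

2

Codon 1: ATG Met / ATG Met — identical.
Codon 2: TCT Ser / TCT Ser — identical.
Codon 3: GAC Asp / GAC Asp — identical.
Codon 4: CCT Pro / CCA Pro — synonymous.
Codon 5: GGG Gly / GGT Gly — synonymous.
Codon 6: CTG Leu / CTG Leu — identical.
Codon 7: AAT Asn / AAT Asn — identical.
Codon 8: CCG Pro / CCG Pro — identical.
Codon 9: ACA Thr / ACA Thr — identical.
Synonymous differences: 2.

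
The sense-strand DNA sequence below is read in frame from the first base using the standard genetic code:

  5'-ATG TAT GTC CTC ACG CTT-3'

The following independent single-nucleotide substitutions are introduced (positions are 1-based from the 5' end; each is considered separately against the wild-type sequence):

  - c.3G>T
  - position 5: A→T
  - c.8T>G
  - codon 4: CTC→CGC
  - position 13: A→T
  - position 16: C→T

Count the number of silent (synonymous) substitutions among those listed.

0

Codon 1: ATG (Met) → ATT (Ile) — missense.
Codon 2: TAT (Tyr) → TTT (Phe) — missense.
Codon 3: GTC (Val) → GGC (Gly) — missense.
Codon 4: CTC (Leu) → CGC (Arg) — missense.
Codon 5: ACG (Thr) → TCG (Ser) — missense.
Codon 6: CTT (Leu) → TTT (Phe) — missense.
Synonymous: 0 of 6.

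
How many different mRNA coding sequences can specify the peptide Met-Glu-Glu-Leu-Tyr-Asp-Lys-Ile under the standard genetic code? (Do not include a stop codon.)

Met: 1 codon.
Glu: 2 codons.
Glu: 2 codons.
Leu: 6 codons.
Tyr: 2 codons.
Asp: 2 codons.
Lys: 2 codons.
Ile: 3 codons.
1 × 2 × 2 × 6 × 2 × 2 × 2 × 3 = 576.

576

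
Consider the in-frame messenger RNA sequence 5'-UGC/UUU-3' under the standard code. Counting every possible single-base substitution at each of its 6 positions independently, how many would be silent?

2

Codon 1 (UGC, Cys): 1 synonymous substitution.
Codon 2 (UUU, Phe): 1 synonymous substitution.
Total: 1 + 1 = 2.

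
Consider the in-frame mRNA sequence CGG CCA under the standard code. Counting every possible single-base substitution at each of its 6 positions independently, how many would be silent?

7

Codon 1 (CGG, Arg): 4 synonymous substitutions.
Codon 2 (CCA, Pro): 3 synonymous substitutions.
Total: 4 + 3 = 7.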